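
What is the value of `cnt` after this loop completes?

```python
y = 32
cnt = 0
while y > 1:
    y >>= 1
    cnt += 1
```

Count right shifts until 1
`cnt` takes the values: 0 → 1 → 2 → 3 → 4 → 5

Answer: 5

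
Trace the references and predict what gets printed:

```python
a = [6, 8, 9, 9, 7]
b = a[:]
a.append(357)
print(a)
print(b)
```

Key concept: slice [:] creates copy.
Step by step:
`a = [6, 8, 9, 9, 7]` → a = [6, 8, 9, 9, 7]
`b = a[:]` → b = [6, 8, 9, 9, 7]
`a.append(357)` → a = [6, 8, 9, 9, 7, 357]
`print(a)` → prints [6, 8, 9, 9, 7, 357]
`print(b)` → prints [6, 8, 9, 9, 7]

Answer:
[6, 8, 9, 9, 7, 357]
[6, 8, 9, 9, 7]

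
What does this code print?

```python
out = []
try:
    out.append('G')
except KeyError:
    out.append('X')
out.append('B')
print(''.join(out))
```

Execution trace: 'G' (try body, no exception) → 'B' (after the try/except). Output: GB

Answer: GB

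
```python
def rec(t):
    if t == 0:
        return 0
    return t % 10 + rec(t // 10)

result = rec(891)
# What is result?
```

Sum of digits of 891: 1 + 9 + 8 = 18

Answer: 18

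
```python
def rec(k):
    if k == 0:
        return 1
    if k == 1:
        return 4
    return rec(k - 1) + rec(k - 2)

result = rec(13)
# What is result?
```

Build up from base cases: rec(0)=1, rec(1)=4, rec(2)=5, rec(3)=9, rec(4)=14, rec(5)=23, rec(6)=37, ..., rec(13)=1076

Answer: 1076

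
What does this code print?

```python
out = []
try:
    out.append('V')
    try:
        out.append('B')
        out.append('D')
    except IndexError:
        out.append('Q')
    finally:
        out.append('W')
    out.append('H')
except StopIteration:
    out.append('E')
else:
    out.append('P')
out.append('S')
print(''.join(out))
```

Execution trace: 'V' (try body) → 'B' (inner try body) → 'D' (inner try body, no exception) → 'W' (inner finally) → 'H' (try body, no exception) → 'P' (else) → 'S' (after the try/except). Output: VBDWHPS

Answer: VBDWHPS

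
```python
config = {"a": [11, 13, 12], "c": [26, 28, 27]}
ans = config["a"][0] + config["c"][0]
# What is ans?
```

Trace:
`config = {"a": [11, 13, 12], "c": [26, 28, 27]}` → config = {'a': [11, 13, 12], 'c': [26, 28, 27]}
`ans = config["a"][0] + config["c"][0]` → ans = 37
So ans = 37

Answer: 37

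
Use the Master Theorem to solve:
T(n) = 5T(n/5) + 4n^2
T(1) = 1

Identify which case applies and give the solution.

a=5, b=5, f(n)=4n^2. log_5(5) = 1. Since c=2 > 1 and the regularity condition holds (5(n/5)^2 = (5/5^2)n^2 with 5/5^2 < 1), Case 3 applies: T(n) = Θ(f(n)) = O(n^2).

Answer: O(n^2) - Case 3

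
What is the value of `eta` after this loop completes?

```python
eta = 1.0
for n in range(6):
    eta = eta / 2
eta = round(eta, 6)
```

Halving LR 6 times: 1 / 2^6
`eta` takes the values: 1.0 → 0.5 → 0.25 → 0.125 → 0.0625 → 0.03125 → 0.015625

Answer: 0.015625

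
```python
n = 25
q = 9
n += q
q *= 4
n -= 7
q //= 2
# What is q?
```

Trace:
`n = 25` → n = 25
`q = 9` → q = 9
`n += q` → n = 34
`q *= 4` → q = 36
`n -= 7` → n = 27
`q //= 2` → q = 18
So q = 18

Answer: 18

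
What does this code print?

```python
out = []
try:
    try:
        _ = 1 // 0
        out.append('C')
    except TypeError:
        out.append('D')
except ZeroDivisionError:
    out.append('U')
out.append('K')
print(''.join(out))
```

Execution trace: 'U' (outer except ZeroDivisionError) → 'K' (after the try/except). Output: UK

Answer: UK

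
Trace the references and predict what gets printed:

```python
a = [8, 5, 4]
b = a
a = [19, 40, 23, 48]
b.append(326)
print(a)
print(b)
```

Key concept: rebinding vs mutation: a is rebound to a new list, b still points at the original.
Step by step:
`a = [8, 5, 4]` → a = [8, 5, 4]
`b = a` → b = [8, 5, 4] (same object as a)
`a = [19, 40, 23, 48]` → a = [19, 40, 23, 48]
`b.append(326)` → b = [8, 5, 4, 326]
`print(a)` → prints [19, 40, 23, 48]
`print(b)` → prints [8, 5, 4, 326]

Answer:
[19, 40, 23, 48]
[8, 5, 4, 326]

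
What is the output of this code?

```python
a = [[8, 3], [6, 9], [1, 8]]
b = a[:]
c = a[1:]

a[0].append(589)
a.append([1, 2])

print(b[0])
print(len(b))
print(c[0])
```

Key concept: slice with nested mutation.
Step by step:
`a = [[8, 3], [6, 9], [1, 8]]` → a = [[8, 3], [6, 9], [1, 8]]
`b = a[:]` → b = [[8, 3], [6, 9], [1, 8]]
`c = a[1:]` → c = [[6, 9], [1, 8]]
`a[0].append(589)` → a = [[8, 3, 589], [6, 9], [1, 8]]; b = [[8, 3, 589], [6, 9], [1, 8]]
`a.append([1, 2])` → a = [[8, 3, 589], [6, 9], [1, 8], [1, 2]]
`print(b[0])` → prints [8, 3, 589]
`print(len(b))` → prints 3
`print(c[0])` → prints [6, 9]

Answer:
[8, 3, 589]
3
[6, 9]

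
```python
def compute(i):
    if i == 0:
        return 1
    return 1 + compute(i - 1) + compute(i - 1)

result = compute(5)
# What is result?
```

compute(i) = 1 + 2·compute(i-1), compute(0)=1. Closed form: (1+1)·2^5 - 1 = 63.

Answer: 63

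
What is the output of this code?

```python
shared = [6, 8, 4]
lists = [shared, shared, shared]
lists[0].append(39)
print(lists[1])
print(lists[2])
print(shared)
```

Key concept: list of same reference.
Step by step:
`shared = [6, 8, 4]` → shared = [6, 8, 4]
`lists = [shared, shared, shared]` → lists = [[6, 8, 4], [6, 8, 4], [6, 8, 4]]
`lists[0].append(39)` → shared = [6, 8, 4, 39]; lists = [[6, 8, 4, 39], [6, 8, 4, 39], [6, 8, 4, 39]]
`print(lists[1])` → prints [6, 8, 4, 39]
`print(lists[2])` → prints [6, 8, 4, 39]
`print(shared)` → prints [6, 8, 4, 39]

Answer:
[6, 8, 4, 39]
[6, 8, 4, 39]
[6, 8, 4, 39]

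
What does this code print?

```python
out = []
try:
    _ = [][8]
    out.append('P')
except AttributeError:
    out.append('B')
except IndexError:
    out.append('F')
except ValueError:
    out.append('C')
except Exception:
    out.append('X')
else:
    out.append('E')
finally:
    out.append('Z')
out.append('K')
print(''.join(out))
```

Execution trace: 'F' (except IndexError) → 'Z' (finally) → 'K' (after the try/except). Output: FZK

Answer: FZK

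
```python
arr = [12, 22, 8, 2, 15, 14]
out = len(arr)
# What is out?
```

Trace:
`arr = [12, 22, 8, 2, 15, 14]` → arr = [12, 22, 8, 2, 15, 14]
`out = len(arr)` → out = 6
So out = 6

Answer: 6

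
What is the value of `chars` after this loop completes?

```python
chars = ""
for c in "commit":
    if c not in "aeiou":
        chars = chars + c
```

Remove vowels from 'commit'
`chars` takes the values: "" → "c" → "cm" → "cmm" → "cmmt"

Answer: "cmmt"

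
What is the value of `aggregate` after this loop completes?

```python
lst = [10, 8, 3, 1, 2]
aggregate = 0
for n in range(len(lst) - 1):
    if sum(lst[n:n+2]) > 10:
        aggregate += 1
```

Count windows with sum > 10
`aggregate` takes the values: 0 → 1 → 2

Answer: 2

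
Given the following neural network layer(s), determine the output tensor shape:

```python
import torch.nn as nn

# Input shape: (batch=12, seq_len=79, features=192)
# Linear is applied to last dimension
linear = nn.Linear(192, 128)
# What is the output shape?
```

Input: (12, 79, 192) -> Output: (12, 79, 128)

Answer: (12, 79, 128)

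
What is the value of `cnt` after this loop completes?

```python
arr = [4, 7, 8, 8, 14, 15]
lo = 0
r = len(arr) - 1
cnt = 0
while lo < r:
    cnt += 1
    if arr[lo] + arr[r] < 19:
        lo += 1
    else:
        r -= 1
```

Steps to find pair summing to 19
`cnt` takes the values: 0 → 1 → 2 → 3 → 4 → 5

Answer: 5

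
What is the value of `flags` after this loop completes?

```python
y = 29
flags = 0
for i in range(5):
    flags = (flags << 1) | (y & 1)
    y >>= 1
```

Reverse lowest 5 bits of 29
`flags` takes the values: 0 → 1 → 2 → 5 → 11 → 23

Answer: 23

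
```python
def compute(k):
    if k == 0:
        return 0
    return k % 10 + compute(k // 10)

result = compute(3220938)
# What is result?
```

Sum of digits of 3220938: 8 + 3 + 9 + 0 + 2 + 2 + 3 = 27

Answer: 27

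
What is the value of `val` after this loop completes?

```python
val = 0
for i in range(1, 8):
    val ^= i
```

XOR of 1 to 7
`val` takes the values: 0 → 1 → 3 → 0 → 4 → 1 → 7 → 0

Answer: 0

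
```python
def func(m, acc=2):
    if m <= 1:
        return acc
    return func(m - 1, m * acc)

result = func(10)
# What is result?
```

Accumulator trace (n, acc): (10, 2) -> (9, 20) -> (8, 180) -> (7, 1440) -> (6, 10080) -> (5, 60480) -> (4, 302400) -> (3, 1209600) -> (2, 3628800) -> (1, 7257600) -> return 7257600

Answer: 7257600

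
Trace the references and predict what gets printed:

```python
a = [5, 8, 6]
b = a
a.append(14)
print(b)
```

Key concept: basic list aliasing.
Step by step:
`a = [5, 8, 6]` → a = [5, 8, 6]
`b = a` → b = [5, 8, 6] (same object as a)
`a.append(14)` → a = [5, 8, 6, 14] (same object as b); b = [5, 8, 6, 14] (same object as a)
`print(b)` → prints [5, 8, 6, 14]

Answer: [5, 8, 6, 14]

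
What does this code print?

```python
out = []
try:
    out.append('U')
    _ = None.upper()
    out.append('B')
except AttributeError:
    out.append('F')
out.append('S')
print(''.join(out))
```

Execution trace: 'U' (try body) → 'F' (except AttributeError) → 'S' (after the try/except). Output: UFS

Answer: UFS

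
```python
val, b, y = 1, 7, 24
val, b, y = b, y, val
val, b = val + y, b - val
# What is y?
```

Trace:
`val, b, y = 1, 7, 24` → val = 1; b = 7; y = 24
`val, b, y = b, y, val` → val = 7; b = 24; y = 1
`val, b = val + y, b - val` → val = 8; b = 17
So y = 1

Answer: 1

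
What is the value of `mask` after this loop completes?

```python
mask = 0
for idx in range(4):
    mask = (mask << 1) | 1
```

Build 4 consecutive 1-bits: 0b1111
`mask` takes the values: 0 → 1 → 3 → 7 → 15

Answer: 15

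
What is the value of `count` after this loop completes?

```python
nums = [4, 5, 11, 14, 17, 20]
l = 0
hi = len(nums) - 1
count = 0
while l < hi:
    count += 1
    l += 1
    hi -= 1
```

Iterations until pointers meet (list length 6)
`count` takes the values: 0 → 1 → 2 → 3

Answer: 3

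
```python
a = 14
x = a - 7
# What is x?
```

Trace:
`a = 14` → a = 14
`x = a - 7` → x = 7
So x = 7

Answer: 7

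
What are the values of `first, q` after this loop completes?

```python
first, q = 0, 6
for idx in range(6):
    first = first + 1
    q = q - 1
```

first goes 0→6, q goes 6→0
`first, q` takes the values: (0, 6) → (1, 6) → (1, 5) → (2, 5) → (2, 4) → (3, 4) → (3, 3) → (4, 3) → (4, 2) → (5, 2) → (5, 1) → (6, 1) → (6, 0)

Answer: 6, 0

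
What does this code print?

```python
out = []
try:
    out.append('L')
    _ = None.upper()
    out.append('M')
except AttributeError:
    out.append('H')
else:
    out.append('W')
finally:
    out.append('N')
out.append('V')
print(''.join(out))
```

Execution trace: 'L' (try body) → 'H' (except AttributeError) → 'N' (finally) → 'V' (after the try/except). Output: LHNV

Answer: LHNV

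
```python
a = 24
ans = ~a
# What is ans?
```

Trace:
`a = 24` → a = 24
`ans = ~a` → ans = -25
So ans = -25

Answer: -25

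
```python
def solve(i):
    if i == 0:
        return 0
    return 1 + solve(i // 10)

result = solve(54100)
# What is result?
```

Count of digits of 54100: 5

Answer: 5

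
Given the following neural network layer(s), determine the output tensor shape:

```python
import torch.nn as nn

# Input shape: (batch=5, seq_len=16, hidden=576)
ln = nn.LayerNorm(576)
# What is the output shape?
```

Input: (5, 16, 576) -> Output: (5, 16, 576)

Answer: (5, 16, 576)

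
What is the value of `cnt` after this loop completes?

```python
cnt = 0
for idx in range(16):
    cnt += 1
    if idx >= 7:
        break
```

Loop breaks when idx reaches 7, cnt is 8
`cnt` takes the values: 0 → 1 → 2 → 3 → 4 → 5 → 6 → 7 → 8

Answer: 8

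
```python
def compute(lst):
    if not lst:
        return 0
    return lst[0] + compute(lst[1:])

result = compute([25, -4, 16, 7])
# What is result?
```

25 + (-4) + 16 + 7 + 0 = 44

Answer: 44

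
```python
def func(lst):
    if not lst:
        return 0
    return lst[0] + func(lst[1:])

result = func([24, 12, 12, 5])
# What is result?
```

24 + 12 + 12 + 5 + 0 = 53

Answer: 53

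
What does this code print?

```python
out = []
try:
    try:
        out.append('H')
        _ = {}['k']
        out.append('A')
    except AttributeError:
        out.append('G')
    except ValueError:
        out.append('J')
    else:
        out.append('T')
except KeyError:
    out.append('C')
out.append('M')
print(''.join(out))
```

Execution trace: 'H' (try body) → 'C' (outer except KeyError) → 'M' (after the try/except). Output: HCM

Answer: HCM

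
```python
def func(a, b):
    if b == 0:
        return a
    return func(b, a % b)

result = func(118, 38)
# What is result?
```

func(118, 38) -> func(38, 4) -> func(4, 2) -> func(2, 0) -> 2

Answer: 2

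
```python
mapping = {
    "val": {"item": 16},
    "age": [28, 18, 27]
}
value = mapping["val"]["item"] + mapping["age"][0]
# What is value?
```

Trace:
`mapping = { ...` → mapping = {'val': {'item': 16}, 'age': [28, 18, 27]}
`value = mapping["val"]["item"] + mapping["age"][0]` → value = 44
So value = 44

Answer: 44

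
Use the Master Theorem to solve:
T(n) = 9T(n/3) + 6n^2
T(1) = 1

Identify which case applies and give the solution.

a=9, b=3, f(n)=6n^2. log_3(9) = 2. Since c=2 = 2, Case 2 applies: T(n) = Θ(n^log_b(a) · log n) = O(n^2 log n).

Answer: O(n^2 log n) - Case 2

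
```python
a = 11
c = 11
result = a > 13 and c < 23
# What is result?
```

Trace:
`a = 11` → a = 11
`c = 11` → c = 11
`result = a > 13 and c < 23` → result = False
So result = False

Answer: False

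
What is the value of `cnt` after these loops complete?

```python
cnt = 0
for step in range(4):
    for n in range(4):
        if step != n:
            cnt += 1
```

4² - 4 (exclude diagonal)
`cnt` takes the values: 0 → 1 → 2 → 3 → 4 → 5 → 6 → 7 → 8 → 9 → 10 → 11 → 12

Answer: 12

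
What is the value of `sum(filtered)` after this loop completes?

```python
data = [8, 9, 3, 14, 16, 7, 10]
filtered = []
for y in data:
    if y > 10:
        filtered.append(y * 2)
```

Sum of doubled values > 10
`filtered` takes the values: [] → [28] → [28, 32]
So `sum(filtered)` = 60

Answer: 60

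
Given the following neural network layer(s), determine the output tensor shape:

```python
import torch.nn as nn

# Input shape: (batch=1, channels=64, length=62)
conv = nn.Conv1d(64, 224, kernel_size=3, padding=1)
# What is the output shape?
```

Input: (1, 64, 62) -> Output: (1, 224, 62)

Answer: (1, 224, 62)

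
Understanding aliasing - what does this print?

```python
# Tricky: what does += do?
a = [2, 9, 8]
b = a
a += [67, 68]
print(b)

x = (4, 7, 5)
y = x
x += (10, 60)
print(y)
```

Key concept: += behavior differs for mutable vs immutable.
Step by step:
`a = [2, 9, 8]` → a = [2, 9, 8]
`b = a` → b = [2, 9, 8] (same object as a)
`a += [67, 68]` → a = [2, 9, 8, 67, 68] (same object as b); b = [2, 9, 8, 67, 68] (same object as a)
`print(b)` → prints [2, 9, 8, 67, 68]
`x = (4, 7, 5)` → x = (4, 7, 5)
`y = x` → y = (4, 7, 5)
`x += (10, 60)` → x = (4, 7, 5, 10, 60)
`print(y)` → prints (4, 7, 5)

Answer:
[2, 9, 8, 67, 68]
(4, 7, 5)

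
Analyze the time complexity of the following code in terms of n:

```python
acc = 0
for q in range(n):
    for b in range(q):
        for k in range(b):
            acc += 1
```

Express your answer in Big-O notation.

Each loop level contributes: n × n × n. Multiplying the contributions gives O(n^3).

Answer: O(n^3)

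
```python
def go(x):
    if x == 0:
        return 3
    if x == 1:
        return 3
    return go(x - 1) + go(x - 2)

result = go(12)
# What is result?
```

Build up from base cases: go(0)=3, go(1)=3, go(2)=6, go(3)=9, go(4)=15, go(5)=24, go(6)=39, ..., go(12)=699

Answer: 699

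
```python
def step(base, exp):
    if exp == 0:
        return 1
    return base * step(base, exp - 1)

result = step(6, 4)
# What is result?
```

step(6, 4) = 6 * 6 * 6 * 6 = 1296

Answer: 1296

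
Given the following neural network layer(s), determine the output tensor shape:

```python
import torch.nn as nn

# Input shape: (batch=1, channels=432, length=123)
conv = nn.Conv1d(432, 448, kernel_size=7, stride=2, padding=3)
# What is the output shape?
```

Input: (1, 432, 123) -> Output: (1, 448, 62)

Answer: (1, 448, 62)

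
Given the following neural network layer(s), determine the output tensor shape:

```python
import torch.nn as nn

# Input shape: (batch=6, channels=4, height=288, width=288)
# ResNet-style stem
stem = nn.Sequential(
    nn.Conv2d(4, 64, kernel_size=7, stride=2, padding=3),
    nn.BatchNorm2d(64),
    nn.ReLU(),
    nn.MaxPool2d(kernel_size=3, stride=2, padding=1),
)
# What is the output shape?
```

Input: (6, 4, 288, 288) -> after Conv2d 7x7 stride=2: (6, 64, 144, 144) -> Output: (6, 64, 72, 72)

Answer: (6, 64, 72, 72)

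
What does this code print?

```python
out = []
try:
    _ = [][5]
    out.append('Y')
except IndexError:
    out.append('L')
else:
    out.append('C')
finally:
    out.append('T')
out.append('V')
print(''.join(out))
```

Execution trace: 'L' (except IndexError) → 'T' (finally) → 'V' (after the try/except). Output: LTV

Answer: LTV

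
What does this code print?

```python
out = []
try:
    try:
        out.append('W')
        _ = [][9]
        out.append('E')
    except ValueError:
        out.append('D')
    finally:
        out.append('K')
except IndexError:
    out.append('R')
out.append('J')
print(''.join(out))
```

Execution trace: 'W' (inner try body) → 'K' (inner finally) → 'R' (outer except IndexError) → 'J' (after the try/except). Output: WKRJ

Answer: WKRJ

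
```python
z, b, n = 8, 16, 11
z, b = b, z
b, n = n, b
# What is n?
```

Trace:
`z, b, n = 8, 16, 11` → z = 8; b = 16; n = 11
`z, b = b, z` → z = 16; b = 8
`b, n = n, b` → b = 11; n = 8
So n = 8

Answer: 8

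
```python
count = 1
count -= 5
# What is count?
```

Trace:
`count = 1` → count = 1
`count -= 5` → count = -4
So count = -4

Answer: -4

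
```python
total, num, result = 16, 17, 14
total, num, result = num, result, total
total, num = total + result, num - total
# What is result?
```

Trace:
`total, num, result = 16, 17, 14` → total = 16; num = 17; result = 14
`total, num, result = num, result, total` → total = 17; num = 14; result = 16
`total, num = total + result, num - total` → total = 33; num = -3
So result = 16

Answer: 16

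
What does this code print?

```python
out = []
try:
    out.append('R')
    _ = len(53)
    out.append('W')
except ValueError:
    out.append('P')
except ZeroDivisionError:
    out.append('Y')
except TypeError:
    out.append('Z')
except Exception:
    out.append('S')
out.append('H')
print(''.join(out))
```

Execution trace: 'R' (try body) → 'Z' (except TypeError) → 'H' (after the try/except). Output: RZH

Answer: RZH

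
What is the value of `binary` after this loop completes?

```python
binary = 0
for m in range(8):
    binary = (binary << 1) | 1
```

Build 8 consecutive 1-bits: 0b11111111
`binary` takes the values: 0 → 1 → 3 → 7 → 15 → 31 → 63 → 127 → 255

Answer: 255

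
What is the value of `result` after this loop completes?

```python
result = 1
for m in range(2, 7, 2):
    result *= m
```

Product of even numbers 2 to 6
`result` takes the values: 1 → 2 → 8 → 48

Answer: 48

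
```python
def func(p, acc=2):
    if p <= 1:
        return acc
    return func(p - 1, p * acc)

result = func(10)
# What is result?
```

Accumulator trace (n, acc): (10, 2) -> (9, 20) -> (8, 180) -> (7, 1440) -> (6, 10080) -> (5, 60480) -> (4, 302400) -> (3, 1209600) -> (2, 3628800) -> (1, 7257600) -> return 7257600

Answer: 7257600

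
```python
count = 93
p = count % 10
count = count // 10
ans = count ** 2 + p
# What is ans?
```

Trace:
`count = 93` → count = 93
`p = count % 10` → p = 3
`count = count // 10` → count = 9
`ans = count ** 2 + p` → ans = 84
So ans = 84

Answer: 84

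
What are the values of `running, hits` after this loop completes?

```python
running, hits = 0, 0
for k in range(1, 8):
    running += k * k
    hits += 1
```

Sum of squares and count
`running, hits` takes the values: (0, 0) → (1, 0) → (1, 1) → (5, 1) → (5, 2) → (14, 2) → (14, 3) → (30, 3) → (30, 4) → (55, 4) → (55, 5) → (91, 5) → (91, 6) → (140, 6) → (140, 7)

Answer: 140, 7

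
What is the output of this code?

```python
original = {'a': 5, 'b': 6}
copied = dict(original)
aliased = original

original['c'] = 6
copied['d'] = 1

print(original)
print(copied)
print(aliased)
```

Key concept: dict() creates copy, assignment creates alias.
Step by step:
`original = {'a': 5, 'b': 6}` → original = {'a': 5, 'b': 6}
`copied = dict(original)` → copied = {'a': 5, 'b': 6}
`aliased = original` → aliased = {'a': 5, 'b': 6} (same object as original)
`original['c'] = 6` → original = {'a': 5, 'b': 6, 'c': 6} (same object as aliased); aliased = {'a': 5, 'b': 6, 'c': 6} (same object as original)
`copied['d'] = 1` → copied = {'a': 5, 'b': 6, 'd': 1}
`print(original)` → prints {'a': 5, 'b': 6, 'c': 6}
`print(copied)` → prints {'a': 5, 'b': 6, 'd': 1}
`print(aliased)` → prints {'a': 5, 'b': 6, 'c': 6}

Answer:
{'a': 5, 'b': 6, 'c': 6}
{'a': 5, 'b': 6, 'd': 1}
{'a': 5, 'b': 6, 'c': 6}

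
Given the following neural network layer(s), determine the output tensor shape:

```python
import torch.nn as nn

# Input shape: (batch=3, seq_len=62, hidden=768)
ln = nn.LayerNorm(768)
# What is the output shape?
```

Input: (3, 62, 768) -> Output: (3, 62, 768)

Answer: (3, 62, 768)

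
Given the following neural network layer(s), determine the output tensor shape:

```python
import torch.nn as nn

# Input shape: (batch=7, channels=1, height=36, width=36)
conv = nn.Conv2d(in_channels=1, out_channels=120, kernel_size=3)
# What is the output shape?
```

Input: (7, 1, 36, 36) -> Output: (7, 120, 34, 34)

Answer: (7, 120, 34, 34)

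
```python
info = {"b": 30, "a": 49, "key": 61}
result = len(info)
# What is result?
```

Trace:
`info = {"b": 30, "a": 49, "key": 61}` → info = {'b': 30, 'a': 49, 'key': 61}
`result = len(info)` → result = 3
So result = 3

Answer: 3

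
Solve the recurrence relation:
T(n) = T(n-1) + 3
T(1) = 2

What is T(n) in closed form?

Unrolling: T(n) = T(1) + 3·(n-1) = 2 + 3(n-1) = 3n - 1.

Answer: T(n) = 3n - 1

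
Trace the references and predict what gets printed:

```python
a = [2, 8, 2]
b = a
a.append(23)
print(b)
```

Key concept: basic list aliasing.
Step by step:
`a = [2, 8, 2]` → a = [2, 8, 2]
`b = a` → b = [2, 8, 2] (same object as a)
`a.append(23)` → a = [2, 8, 2, 23] (same object as b); b = [2, 8, 2, 23] (same object as a)
`print(b)` → prints [2, 8, 2, 23]

Answer: [2, 8, 2, 23]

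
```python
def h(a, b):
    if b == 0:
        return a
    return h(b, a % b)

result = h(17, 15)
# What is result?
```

h(17, 15) -> h(15, 2) -> h(2, 1) -> h(1, 0) -> 1

Answer: 1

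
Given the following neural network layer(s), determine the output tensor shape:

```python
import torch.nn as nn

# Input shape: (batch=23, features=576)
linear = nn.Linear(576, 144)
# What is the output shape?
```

Input: (23, 576) -> Output: (23, 144)

Answer: (23, 144)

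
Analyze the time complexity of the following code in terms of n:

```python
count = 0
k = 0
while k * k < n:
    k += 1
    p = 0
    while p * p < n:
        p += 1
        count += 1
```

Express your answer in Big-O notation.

Each loop level contributes: √n × √n. Multiplying the contributions gives O(n).

Answer: O(n)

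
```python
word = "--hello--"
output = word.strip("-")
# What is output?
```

Trace:
`word = "--hello--"` → word = '--hello--'
`output = word.strip("-")` → output = 'hello'
So output = 'hello'

Answer: 'hello'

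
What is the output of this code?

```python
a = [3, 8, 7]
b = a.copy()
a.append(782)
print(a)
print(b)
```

Key concept: list.copy() creates independent copy.
Step by step:
`a = [3, 8, 7]` → a = [3, 8, 7]
`b = a.copy()` → b = [3, 8, 7]
`a.append(782)` → a = [3, 8, 7, 782]
`print(a)` → prints [3, 8, 7, 782]
`print(b)` → prints [3, 8, 7]

Answer:
[3, 8, 7, 782]
[3, 8, 7]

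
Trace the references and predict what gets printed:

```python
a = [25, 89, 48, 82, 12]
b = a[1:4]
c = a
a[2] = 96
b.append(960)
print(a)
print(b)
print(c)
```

Key concept: slice vs alias.
Step by step:
`a = [25, 89, 48, 82, 12]` → a = [25, 89, 48, 82, 12]
`b = a[1:4]` → b = [89, 48, 82]
`c = a` → c = [25, 89, 48, 82, 12] (same object as a)
`a[2] = 96` → a = [25, 89, 96, 82, 12] (same object as c); c = [25, 89, 96, 82, 12] (same object as a)
`b.append(960)` → b = [89, 48, 82, 960]
`print(a)` → prints [25, 89, 96, 82, 12]
`print(b)` → prints [89, 48, 82, 960]
`print(c)` → prints [25, 89, 96, 82, 12]

Answer:
[25, 89, 96, 82, 12]
[89, 48, 82, 960]
[25, 89, 96, 82, 12]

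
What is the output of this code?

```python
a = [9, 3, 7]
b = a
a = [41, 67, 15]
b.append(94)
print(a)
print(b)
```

Key concept: rebinding vs mutation: a is rebound to a new list, b still points at the original.
Step by step:
`a = [9, 3, 7]` → a = [9, 3, 7]
`b = a` → b = [9, 3, 7] (same object as a)
`a = [41, 67, 15]` → a = [41, 67, 15]
`b.append(94)` → b = [9, 3, 7, 94]
`print(a)` → prints [41, 67, 15]
`print(b)` → prints [9, 3, 7, 94]

Answer:
[41, 67, 15]
[9, 3, 7, 94]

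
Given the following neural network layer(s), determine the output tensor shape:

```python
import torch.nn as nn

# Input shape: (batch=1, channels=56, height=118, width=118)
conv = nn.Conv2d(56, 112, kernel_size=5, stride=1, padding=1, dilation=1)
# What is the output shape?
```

Input: (1, 56, 118, 118) -> Output: (1, 112, 116, 116)

Answer: (1, 112, 116, 116)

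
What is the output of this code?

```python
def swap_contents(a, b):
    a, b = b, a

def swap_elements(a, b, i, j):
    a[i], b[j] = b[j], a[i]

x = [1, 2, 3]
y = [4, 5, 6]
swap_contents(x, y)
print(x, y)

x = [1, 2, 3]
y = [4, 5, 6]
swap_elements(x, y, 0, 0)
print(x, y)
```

Key concept: parameter rebinding vs mutation.
Step by step:
`x = [1, 2, 3]` → x = [1, 2, 3]
`y = [4, 5, 6]` → y = [4, 5, 6]
`swap_contents(x, y)` → no visible change to tracked variables
`print(x, y)` → prints [1, 2, 3] [4, 5, 6]
`x = [1, 2, 3]` → x = [1, 2, 3]
`y = [4, 5, 6]` → y = [4, 5, 6]
`swap_elements(x, y, 0, 0)` → x = [4, 2, 3]; y = [1, 5, 6]
`print(x, y)` → prints [4, 2, 3] [1, 5, 6]

Answer:
[1, 2, 3] [4, 5, 6]
[4, 2, 3] [1, 5, 6]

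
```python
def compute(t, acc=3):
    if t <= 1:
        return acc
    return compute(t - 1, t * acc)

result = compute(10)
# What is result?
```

Accumulator trace (n, acc): (10, 3) -> (9, 30) -> (8, 270) -> (7, 2160) -> (6, 15120) -> (5, 90720) -> (4, 453600) -> (3, 1814400) -> (2, 5443200) -> (1, 10886400) -> return 10886400

Answer: 10886400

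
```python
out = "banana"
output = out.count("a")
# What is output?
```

Trace:
`out = "banana"` → out = 'banana'
`output = out.count("a")` → output = 3
So output = 3

Answer: 3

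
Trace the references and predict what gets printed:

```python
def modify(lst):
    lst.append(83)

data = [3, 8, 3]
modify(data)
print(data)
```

Key concept: function modifies passed list.
Step by step:
`data = [3, 8, 3]` → data = [3, 8, 3]
`modify(data)` → data = [3, 8, 3, 83]
`print(data)` → prints [3, 8, 3, 83]

Answer: [3, 8, 3, 83]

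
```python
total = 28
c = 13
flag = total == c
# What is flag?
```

Trace:
`total = 28` → total = 28
`c = 13` → c = 13
`flag = total == c` → flag = False
So flag = False

Answer: False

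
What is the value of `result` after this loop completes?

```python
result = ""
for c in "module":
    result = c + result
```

Reverse 'module'
`result` takes the values: "" → "m" → "om" → "dom" → "udom" → "ludom" → "eludom"

Answer: "eludom"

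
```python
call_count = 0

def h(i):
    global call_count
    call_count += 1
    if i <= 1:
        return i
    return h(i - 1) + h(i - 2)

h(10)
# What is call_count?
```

Calls(i) = 1 + Calls(i-1) + Calls(i-2); Calls(0)=Calls(1)=1. For i=10 this gives 177.

Answer: 177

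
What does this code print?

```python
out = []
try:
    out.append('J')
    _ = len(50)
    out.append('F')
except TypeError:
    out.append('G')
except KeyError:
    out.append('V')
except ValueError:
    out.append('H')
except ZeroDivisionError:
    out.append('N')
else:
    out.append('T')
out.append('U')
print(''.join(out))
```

Execution trace: 'J' (try body) → 'G' (except TypeError) → 'U' (after the try/except). Output: JGU

Answer: JGU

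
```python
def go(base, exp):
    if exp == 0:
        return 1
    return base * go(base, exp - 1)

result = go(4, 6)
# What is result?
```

go(4, 6) = 4 * 4 * 4 * 4 * 4 * 4 = 4096

Answer: 4096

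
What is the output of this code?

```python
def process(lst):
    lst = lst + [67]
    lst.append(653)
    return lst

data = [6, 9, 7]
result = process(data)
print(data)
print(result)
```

Key concept: rebinding parameter vs mutation.
Step by step:
`data = [6, 9, 7]` → data = [6, 9, 7]
`result = process(data)` → result = [6, 9, 7, 67, 653]
`print(data)` → prints [6, 9, 7]
`print(result)` → prints [6, 9, 7, 67, 653]

Answer:
[6, 9, 7]
[6, 9, 7, 67, 653]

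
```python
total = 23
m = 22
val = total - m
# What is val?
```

Trace:
`total = 23` → total = 23
`m = 22` → m = 22
`val = total - m` → val = 1
So val = 1

Answer: 1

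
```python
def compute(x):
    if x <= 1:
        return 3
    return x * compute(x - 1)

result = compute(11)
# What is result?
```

compute(11) = 11 * 10 * 9 * 8 * 7 * 6 * 5 * 4 * 3 * 2 * 3 = 119750400

Answer: 119750400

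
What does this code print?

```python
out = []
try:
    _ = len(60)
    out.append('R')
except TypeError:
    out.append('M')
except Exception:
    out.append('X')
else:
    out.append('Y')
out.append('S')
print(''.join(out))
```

Execution trace: 'M' (except TypeError) → 'S' (after the try/except). Output: MS

Answer: MS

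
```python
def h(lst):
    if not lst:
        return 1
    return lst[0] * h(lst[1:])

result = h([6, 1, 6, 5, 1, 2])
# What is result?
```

Product over [6, 1, 6, 5, 1, 2] = 6 * 1 * 6 * 5 * 1 * 2 = 360

Answer: 360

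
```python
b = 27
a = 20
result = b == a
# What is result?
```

Trace:
`b = 27` → b = 27
`a = 20` → a = 20
`result = b == a` → result = False
So result = False

Answer: False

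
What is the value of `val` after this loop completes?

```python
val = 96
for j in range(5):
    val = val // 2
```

Halve 5 times: 96 // 2^5 = 3
`val` takes the values: 96 → 48 → 24 → 12 → 6 → 3

Answer: 3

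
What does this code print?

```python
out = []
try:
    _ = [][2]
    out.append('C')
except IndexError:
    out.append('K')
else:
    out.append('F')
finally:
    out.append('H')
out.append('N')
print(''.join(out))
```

Execution trace: 'K' (except IndexError) → 'H' (finally) → 'N' (after the try/except). Output: KHN

Answer: KHN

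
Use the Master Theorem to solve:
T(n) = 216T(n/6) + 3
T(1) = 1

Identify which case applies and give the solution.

a=216, b=6, f(n)=3. log_6(216) = 3. Since c=0 < 3, Case 1 applies: T(n) = Θ(n^log_b(a)) = O(n^3).

Answer: O(n^3) - Case 1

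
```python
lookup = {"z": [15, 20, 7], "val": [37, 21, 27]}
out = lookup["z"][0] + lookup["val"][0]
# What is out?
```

Trace:
`lookup = {"z": [15, 20, 7], "val": [37, 21, 27]}` → lookup = {'z': [15, 20, 7], 'val': [37, 21, 27]}
`out = lookup["z"][0] + lookup["val"][0]` → out = 52
So out = 52

Answer: 52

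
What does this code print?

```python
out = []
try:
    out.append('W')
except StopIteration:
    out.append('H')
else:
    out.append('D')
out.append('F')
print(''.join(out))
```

Execution trace: 'W' (try body, no exception) → 'D' (else) → 'F' (after the try/except). Output: WDF

Answer: WDF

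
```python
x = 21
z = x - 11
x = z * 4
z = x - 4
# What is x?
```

Trace:
`x = 21` → x = 21
`z = x - 11` → z = 10
`x = z * 4` → x = 40
`z = x - 4` → z = 36
So x = 40

Answer: 40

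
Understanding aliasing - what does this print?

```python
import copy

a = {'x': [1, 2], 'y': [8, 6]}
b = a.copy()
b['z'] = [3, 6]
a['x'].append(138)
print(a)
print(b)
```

Key concept: shallow copy of dict with mutable values.
Step by step:
`a = {'x': [1, 2], 'y': [8, 6]}` → a = {'x': [1, 2], 'y': [8, 6]}
`b = a.copy()` → b = {'x': [1, 2], 'y': [8, 6]}
`b['z'] = [3, 6]` → b = {'x': [1, 2], 'y': [8, 6], 'z': [3, 6]}
`a['x'].append(138)` → a = {'x': [1, 2, 138], 'y': [8, 6]}; b = {'x': [1, 2, 138], 'y': [8, 6], 'z': [3, 6]}
`print(a)` → prints {'x': [1, 2, 138], 'y': [8, 6]}
`print(b)` → prints {'x': [1, 2, 138], 'y': [8, 6], 'z': [3, 6]}

Answer:
{'x': [1, 2, 138], 'y': [8, 6]}
{'x': [1, 2, 138], 'y': [8, 6], 'z': [3, 6]}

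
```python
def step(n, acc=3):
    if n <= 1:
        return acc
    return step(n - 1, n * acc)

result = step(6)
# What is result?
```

Accumulator trace (n, acc): (6, 3) -> (5, 18) -> (4, 90) -> (3, 360) -> (2, 1080) -> (1, 2160) -> return 2160

Answer: 2160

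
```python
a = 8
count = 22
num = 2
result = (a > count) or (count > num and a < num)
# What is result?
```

Trace:
`a = 8` → a = 8
`count = 22` → count = 22
`num = 2` → num = 2
`result = (a > count) or (count > num and a < num)` → result = False
So result = False

Answer: False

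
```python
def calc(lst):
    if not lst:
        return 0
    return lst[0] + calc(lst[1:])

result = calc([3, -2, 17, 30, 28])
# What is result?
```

3 + (-2) + 17 + 30 + 28 + 0 = 76

Answer: 76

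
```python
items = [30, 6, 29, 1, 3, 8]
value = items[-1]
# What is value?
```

Trace:
`items = [30, 6, 29, 1, 3, 8]` → items = [30, 6, 29, 1, 3, 8]
`value = items[-1]` → value = 8
So value = 8

Answer: 8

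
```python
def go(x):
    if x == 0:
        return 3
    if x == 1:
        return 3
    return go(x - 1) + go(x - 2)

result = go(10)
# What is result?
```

Build up from base cases: go(0)=3, go(1)=3, go(2)=6, go(3)=9, go(4)=15, go(5)=24, go(6)=39, ..., go(10)=267

Answer: 267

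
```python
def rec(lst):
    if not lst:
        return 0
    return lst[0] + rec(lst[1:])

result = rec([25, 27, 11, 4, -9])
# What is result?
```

25 + 27 + 11 + 4 + (-9) + 0 = 58

Answer: 58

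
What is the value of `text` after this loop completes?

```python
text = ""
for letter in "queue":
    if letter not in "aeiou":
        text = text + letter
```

Remove vowels from 'queue'
`text` takes the values: "" → "q"

Answer: "q"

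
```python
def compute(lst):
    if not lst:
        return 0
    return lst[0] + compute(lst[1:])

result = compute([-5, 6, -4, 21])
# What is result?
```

(-5) + 6 + (-4) + 21 + 0 = 18

Answer: 18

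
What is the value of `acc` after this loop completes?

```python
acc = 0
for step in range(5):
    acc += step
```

Sum of 0 to 4 = 10
`acc` takes the values: 0 → 1 → 3 → 6 → 10

Answer: 10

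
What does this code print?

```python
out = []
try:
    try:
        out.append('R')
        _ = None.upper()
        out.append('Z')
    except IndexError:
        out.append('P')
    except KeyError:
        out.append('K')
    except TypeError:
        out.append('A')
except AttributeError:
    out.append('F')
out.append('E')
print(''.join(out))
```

Execution trace: 'R' (try body) → 'F' (outer except AttributeError) → 'E' (after the try/except). Output: RFE

Answer: RFE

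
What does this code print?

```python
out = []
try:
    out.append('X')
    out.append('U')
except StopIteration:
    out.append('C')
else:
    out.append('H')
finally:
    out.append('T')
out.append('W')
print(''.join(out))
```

Execution trace: 'X' (try body) → 'U' (try body, no exception) → 'H' (else) → 'T' (finally) → 'W' (after the try/except). Output: XUHTW

Answer: XUHTW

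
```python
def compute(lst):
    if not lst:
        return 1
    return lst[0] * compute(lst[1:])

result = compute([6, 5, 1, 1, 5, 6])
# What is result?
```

Product over [6, 5, 1, 1, 5, 6] = 6 * 5 * 1 * 1 * 5 * 6 = 900

Answer: 900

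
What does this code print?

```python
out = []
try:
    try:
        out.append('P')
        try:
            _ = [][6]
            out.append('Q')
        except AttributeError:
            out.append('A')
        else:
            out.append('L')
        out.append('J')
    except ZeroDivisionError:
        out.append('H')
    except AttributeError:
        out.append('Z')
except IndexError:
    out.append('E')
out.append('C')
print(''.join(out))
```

Execution trace: 'P' (try body) → 'E' (outer except IndexError) → 'C' (after the try/except). Output: PEC

Answer: PEC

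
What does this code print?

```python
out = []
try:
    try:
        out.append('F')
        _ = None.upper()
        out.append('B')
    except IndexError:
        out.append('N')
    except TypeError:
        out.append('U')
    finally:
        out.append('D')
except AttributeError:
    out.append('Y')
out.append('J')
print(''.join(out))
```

Execution trace: 'F' (inner try body) → 'D' (inner finally) → 'Y' (outer except AttributeError) → 'J' (after the try/except). Output: FDYJ

Answer: FDYJ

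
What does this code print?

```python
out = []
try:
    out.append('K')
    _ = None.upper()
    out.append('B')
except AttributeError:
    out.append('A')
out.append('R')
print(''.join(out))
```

Execution trace: 'K' (try body) → 'A' (except AttributeError) → 'R' (after the try/except). Output: KAR

Answer: KAR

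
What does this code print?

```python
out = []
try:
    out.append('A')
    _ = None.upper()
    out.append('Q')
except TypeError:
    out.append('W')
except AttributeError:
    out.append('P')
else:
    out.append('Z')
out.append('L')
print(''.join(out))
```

Execution trace: 'A' (try body) → 'P' (except AttributeError) → 'L' (after the try/except). Output: APL

Answer: APL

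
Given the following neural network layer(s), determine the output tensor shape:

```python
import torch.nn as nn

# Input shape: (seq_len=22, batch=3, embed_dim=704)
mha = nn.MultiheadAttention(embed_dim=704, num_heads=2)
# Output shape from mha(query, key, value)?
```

Input: (22, 3, 704) -> Output: (22, 3, 704)

Answer: (22, 3, 704)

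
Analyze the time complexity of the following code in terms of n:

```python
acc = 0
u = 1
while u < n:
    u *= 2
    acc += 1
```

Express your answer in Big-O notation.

Each loop level contributes: log n. Multiplying the contributions gives O(log n).

Answer: O(log n)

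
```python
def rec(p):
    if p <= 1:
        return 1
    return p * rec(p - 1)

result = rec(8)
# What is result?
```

rec(8) = 8 * 7 * 6 * 5 * 4 * 3 * 2 * 1 = 40320

Answer: 40320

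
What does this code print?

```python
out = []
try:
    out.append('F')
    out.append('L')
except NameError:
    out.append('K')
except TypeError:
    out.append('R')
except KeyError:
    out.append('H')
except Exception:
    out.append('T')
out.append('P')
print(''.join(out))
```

Execution trace: 'F' (try body) → 'L' (try body, no exception) → 'P' (after the try/except). Output: FLP

Answer: FLP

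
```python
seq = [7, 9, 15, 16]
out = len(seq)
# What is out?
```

Trace:
`seq = [7, 9, 15, 16]` → seq = [7, 9, 15, 16]
`out = len(seq)` → out = 4
So out = 4

Answer: 4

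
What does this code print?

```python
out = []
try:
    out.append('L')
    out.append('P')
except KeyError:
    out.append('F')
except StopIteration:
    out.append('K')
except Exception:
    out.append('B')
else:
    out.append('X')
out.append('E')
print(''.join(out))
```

Execution trace: 'L' (try body) → 'P' (try body, no exception) → 'X' (else) → 'E' (after the try/except). Output: LPXE

Answer: LPXE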